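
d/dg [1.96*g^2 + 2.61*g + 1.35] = 3.92*g + 2.61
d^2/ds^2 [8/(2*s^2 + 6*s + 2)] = 8*(-s^2 - 3*s + (2*s + 3)^2 - 1)/(s^2 + 3*s + 1)^3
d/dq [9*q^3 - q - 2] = 27*q^2 - 1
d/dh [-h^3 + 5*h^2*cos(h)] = h*(-5*h*sin(h) - 3*h + 10*cos(h))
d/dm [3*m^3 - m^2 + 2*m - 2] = 9*m^2 - 2*m + 2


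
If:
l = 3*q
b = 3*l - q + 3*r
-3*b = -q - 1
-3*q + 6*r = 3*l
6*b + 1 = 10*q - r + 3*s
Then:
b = 14/41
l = 3/41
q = 1/41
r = 2/41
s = 39/41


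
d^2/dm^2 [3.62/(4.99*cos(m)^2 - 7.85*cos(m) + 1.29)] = (-360.553448*(1 - cos(m)^2)^2 + 425.40249*cos(m)^3 - 310.140966*cos(m)^2 - 887.46291*cos(m) + 760.095744)/(4.99*cos(m)^2 - 7.85*cos(m) + 1.29)^3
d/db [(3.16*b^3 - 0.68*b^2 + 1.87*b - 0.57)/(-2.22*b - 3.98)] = (-14.0304*b^3 - 36.2208*b^2 + 5.4128*b - 8.708)/(4.9284*b^2 + 17.6712*b + 15.8404)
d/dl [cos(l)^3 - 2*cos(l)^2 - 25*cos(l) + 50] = (-3*cos(l)^2 + 4*cos(l) + 25)*sin(l)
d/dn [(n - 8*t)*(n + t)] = 2*n - 7*t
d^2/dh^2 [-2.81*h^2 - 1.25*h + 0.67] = -5.62000000000000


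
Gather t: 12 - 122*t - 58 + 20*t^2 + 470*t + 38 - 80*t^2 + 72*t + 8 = -60*t^2 + 420*t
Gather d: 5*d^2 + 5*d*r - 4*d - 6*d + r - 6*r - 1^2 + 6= 5*d^2 + d*(5*r - 10) - 5*r + 5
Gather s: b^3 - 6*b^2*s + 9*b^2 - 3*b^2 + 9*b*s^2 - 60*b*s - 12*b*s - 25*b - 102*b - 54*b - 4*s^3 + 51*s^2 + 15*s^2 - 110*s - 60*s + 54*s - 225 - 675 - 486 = b^3 + 6*b^2 - 181*b - 4*s^3 + s^2*(9*b + 66) + s*(-6*b^2 - 72*b - 116) - 1386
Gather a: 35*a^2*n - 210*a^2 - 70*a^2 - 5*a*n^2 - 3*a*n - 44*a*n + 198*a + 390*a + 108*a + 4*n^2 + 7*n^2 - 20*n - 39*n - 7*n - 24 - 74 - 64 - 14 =a^2*(35*n - 280) + a*(-5*n^2 - 47*n + 696) + 11*n^2 - 66*n - 176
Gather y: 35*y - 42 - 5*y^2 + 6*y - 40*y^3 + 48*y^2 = -40*y^3 + 43*y^2 + 41*y - 42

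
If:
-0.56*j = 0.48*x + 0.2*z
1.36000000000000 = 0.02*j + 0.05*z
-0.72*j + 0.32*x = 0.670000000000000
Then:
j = -4.13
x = -7.20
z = 28.85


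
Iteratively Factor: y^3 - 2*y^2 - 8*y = (y)*(y^2 - 2*y - 8) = y*(y - 4)*(y + 2)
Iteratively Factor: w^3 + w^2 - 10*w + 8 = (w - 1)*(w^2 + 2*w - 8) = (w - 1)*(w + 4)*(w - 2)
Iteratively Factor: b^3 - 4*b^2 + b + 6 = (b - 3)*(b^2 - b - 2) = (b - 3)*(b + 1)*(b - 2)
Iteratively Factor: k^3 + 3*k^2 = (k)*(k^2 + 3*k) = k^2*(k + 3)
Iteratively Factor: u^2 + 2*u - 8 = (u + 4)*(u - 2)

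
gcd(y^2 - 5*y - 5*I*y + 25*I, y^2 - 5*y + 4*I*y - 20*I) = y - 5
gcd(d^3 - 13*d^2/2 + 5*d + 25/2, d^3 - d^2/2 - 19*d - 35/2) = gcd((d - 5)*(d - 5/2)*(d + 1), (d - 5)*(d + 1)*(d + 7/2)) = d^2 - 4*d - 5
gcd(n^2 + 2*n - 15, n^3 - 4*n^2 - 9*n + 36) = n - 3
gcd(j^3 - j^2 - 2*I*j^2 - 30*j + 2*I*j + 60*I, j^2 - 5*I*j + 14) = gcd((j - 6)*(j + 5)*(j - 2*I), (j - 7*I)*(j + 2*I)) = 1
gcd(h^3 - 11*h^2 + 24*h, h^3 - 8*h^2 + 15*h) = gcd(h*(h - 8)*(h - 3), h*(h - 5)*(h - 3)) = h^2 - 3*h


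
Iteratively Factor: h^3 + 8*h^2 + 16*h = (h)*(h^2 + 8*h + 16) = h*(h + 4)*(h + 4)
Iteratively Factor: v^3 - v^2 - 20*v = (v + 4)*(v^2 - 5*v) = v*(v + 4)*(v - 5)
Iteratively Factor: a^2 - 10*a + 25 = (a - 5)*(a - 5)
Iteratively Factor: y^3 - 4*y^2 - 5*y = (y)*(y^2 - 4*y - 5) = y*(y - 5)*(y + 1)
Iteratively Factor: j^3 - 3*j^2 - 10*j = (j - 5)*(j^2 + 2*j) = j*(j - 5)*(j + 2)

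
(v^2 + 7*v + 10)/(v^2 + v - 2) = (v + 5)/(v - 1)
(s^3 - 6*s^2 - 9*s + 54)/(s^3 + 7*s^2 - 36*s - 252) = (s^2 - 9)/(s^2 + 13*s + 42)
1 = 1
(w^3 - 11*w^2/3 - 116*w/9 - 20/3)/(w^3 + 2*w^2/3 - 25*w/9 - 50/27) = 3*(w - 6)/(3*w - 5)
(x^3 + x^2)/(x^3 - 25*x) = x*(x + 1)/(x^2 - 25)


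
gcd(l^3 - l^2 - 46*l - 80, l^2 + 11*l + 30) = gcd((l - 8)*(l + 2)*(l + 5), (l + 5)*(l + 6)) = l + 5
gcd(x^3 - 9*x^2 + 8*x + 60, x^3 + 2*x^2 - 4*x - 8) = x + 2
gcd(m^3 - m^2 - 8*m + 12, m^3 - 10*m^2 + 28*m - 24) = m^2 - 4*m + 4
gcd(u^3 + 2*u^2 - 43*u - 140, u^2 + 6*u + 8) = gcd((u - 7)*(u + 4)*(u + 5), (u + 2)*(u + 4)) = u + 4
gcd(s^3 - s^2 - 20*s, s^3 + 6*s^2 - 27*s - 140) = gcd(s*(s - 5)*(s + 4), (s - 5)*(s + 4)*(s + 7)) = s^2 - s - 20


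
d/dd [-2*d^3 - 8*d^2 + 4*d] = -6*d^2 - 16*d + 4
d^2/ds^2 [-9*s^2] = -18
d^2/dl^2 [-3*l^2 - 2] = -6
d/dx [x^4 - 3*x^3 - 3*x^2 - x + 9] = 4*x^3 - 9*x^2 - 6*x - 1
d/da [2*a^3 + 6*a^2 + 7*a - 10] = 6*a^2 + 12*a + 7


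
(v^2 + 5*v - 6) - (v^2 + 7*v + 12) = -2*v - 18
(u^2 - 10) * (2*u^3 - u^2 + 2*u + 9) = 2*u^5 - u^4 - 18*u^3 + 19*u^2 - 20*u - 90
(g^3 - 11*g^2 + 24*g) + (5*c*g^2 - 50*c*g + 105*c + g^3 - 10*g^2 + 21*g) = 5*c*g^2 - 50*c*g + 105*c + 2*g^3 - 21*g^2 + 45*g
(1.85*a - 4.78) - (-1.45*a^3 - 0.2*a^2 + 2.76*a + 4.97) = 1.45*a^3 + 0.2*a^2 - 0.91*a - 9.75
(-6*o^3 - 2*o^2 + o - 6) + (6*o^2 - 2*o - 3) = -6*o^3 + 4*o^2 - o - 9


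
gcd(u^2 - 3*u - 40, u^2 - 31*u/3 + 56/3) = u - 8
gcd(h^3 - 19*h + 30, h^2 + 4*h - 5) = h + 5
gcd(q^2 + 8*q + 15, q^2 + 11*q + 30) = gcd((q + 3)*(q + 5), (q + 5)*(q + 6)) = q + 5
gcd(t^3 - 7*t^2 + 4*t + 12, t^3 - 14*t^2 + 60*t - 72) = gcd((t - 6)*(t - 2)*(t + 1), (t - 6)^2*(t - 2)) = t^2 - 8*t + 12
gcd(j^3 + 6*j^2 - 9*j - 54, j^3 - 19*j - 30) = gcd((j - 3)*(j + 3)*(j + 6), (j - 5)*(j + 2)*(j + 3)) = j + 3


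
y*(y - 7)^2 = y^3 - 14*y^2 + 49*y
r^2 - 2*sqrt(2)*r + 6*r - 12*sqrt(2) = (r + 6)*(r - 2*sqrt(2))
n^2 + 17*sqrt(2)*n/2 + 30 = (n + 5*sqrt(2)/2)*(n + 6*sqrt(2))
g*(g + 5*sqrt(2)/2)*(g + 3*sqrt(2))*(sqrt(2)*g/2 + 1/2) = sqrt(2)*g^4/2 + 6*g^3 + 41*sqrt(2)*g^2/4 + 15*g/2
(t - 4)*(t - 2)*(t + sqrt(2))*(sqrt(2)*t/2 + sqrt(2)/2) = sqrt(2)*t^4/2 - 5*sqrt(2)*t^3/2 + t^3 - 5*t^2 + sqrt(2)*t^2 + 2*t + 4*sqrt(2)*t + 8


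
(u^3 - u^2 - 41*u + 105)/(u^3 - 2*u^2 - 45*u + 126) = (u - 5)/(u - 6)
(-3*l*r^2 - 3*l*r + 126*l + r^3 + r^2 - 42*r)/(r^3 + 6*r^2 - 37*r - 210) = (-3*l + r)/(r + 5)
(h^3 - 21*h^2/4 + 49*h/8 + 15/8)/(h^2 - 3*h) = h - 9/4 - 5/(8*h)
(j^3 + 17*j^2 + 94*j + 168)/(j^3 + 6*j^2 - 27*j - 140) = (j + 6)/(j - 5)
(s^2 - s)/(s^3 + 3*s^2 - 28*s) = (s - 1)/(s^2 + 3*s - 28)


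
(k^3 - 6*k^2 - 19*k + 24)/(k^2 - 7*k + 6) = (k^2 - 5*k - 24)/(k - 6)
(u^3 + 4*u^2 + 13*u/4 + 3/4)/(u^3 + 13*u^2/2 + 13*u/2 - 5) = (4*u^3 + 16*u^2 + 13*u + 3)/(2*(2*u^3 + 13*u^2 + 13*u - 10))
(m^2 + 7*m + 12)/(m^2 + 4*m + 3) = (m + 4)/(m + 1)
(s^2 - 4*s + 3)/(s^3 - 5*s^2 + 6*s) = (s - 1)/(s*(s - 2))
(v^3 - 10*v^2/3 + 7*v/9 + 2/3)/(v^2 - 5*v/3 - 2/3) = (v^2 - 11*v/3 + 2)/(v - 2)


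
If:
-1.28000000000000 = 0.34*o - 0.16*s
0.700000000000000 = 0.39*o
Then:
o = 1.79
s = 11.81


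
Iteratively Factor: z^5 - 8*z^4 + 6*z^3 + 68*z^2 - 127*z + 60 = (z - 4)*(z^4 - 4*z^3 - 10*z^2 + 28*z - 15) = (z - 4)*(z - 1)*(z^3 - 3*z^2 - 13*z + 15) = (z - 5)*(z - 4)*(z - 1)*(z^2 + 2*z - 3) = (z - 5)*(z - 4)*(z - 1)*(z + 3)*(z - 1)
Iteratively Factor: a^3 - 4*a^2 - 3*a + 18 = (a - 3)*(a^2 - a - 6) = (a - 3)^2*(a + 2)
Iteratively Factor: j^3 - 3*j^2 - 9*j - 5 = (j - 5)*(j^2 + 2*j + 1) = (j - 5)*(j + 1)*(j + 1)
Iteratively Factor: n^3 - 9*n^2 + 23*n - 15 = (n - 1)*(n^2 - 8*n + 15) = (n - 3)*(n - 1)*(n - 5)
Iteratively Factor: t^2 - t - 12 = (t - 4)*(t + 3)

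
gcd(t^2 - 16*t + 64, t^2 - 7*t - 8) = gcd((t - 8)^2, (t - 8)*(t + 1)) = t - 8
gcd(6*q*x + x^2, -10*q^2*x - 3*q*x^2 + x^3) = x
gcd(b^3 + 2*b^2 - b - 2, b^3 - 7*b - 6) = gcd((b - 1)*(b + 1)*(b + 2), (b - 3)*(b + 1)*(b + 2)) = b^2 + 3*b + 2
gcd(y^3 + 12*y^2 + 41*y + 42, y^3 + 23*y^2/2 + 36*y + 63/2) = y^2 + 10*y + 21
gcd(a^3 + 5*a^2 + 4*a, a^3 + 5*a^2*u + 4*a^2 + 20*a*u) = a^2 + 4*a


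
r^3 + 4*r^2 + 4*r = r*(r + 2)^2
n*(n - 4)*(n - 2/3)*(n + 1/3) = n^4 - 13*n^3/3 + 10*n^2/9 + 8*n/9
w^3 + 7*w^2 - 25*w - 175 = (w - 5)*(w + 5)*(w + 7)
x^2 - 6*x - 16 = (x - 8)*(x + 2)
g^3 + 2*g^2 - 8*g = g*(g - 2)*(g + 4)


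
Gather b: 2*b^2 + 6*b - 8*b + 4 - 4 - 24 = 2*b^2 - 2*b - 24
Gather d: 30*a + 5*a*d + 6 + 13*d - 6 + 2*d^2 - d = 30*a + 2*d^2 + d*(5*a + 12)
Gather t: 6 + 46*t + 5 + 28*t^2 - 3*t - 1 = 28*t^2 + 43*t + 10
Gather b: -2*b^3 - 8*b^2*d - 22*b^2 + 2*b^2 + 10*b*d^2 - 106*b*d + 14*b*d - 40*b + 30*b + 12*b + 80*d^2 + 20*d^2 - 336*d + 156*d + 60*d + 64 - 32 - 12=-2*b^3 + b^2*(-8*d - 20) + b*(10*d^2 - 92*d + 2) + 100*d^2 - 120*d + 20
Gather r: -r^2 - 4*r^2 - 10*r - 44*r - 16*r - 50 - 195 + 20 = -5*r^2 - 70*r - 225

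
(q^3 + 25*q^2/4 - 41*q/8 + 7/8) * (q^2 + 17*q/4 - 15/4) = q^5 + 21*q^4/2 + 283*q^3/16 - 1419*q^2/32 + 367*q/16 - 105/32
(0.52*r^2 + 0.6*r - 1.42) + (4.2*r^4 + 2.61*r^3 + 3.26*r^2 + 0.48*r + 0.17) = 4.2*r^4 + 2.61*r^3 + 3.78*r^2 + 1.08*r - 1.25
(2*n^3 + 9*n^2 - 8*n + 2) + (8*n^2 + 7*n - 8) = 2*n^3 + 17*n^2 - n - 6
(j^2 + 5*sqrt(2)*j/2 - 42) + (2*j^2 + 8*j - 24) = 3*j^2 + 5*sqrt(2)*j/2 + 8*j - 66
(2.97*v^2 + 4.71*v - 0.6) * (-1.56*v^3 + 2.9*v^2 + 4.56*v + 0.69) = -4.6332*v^5 + 1.2654*v^4 + 28.1382*v^3 + 21.7869*v^2 + 0.5139*v - 0.414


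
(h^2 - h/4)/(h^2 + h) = (h - 1/4)/(h + 1)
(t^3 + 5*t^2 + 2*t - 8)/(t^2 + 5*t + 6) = (t^2 + 3*t - 4)/(t + 3)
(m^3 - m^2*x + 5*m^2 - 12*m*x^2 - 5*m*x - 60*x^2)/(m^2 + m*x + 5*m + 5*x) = (m^2 - m*x - 12*x^2)/(m + x)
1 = 1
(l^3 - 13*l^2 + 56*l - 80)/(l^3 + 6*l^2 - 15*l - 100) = (l^2 - 9*l + 20)/(l^2 + 10*l + 25)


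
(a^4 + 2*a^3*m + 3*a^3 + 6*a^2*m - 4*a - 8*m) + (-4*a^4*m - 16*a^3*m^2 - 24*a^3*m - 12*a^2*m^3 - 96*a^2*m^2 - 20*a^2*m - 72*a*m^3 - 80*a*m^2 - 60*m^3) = -4*a^4*m + a^4 - 16*a^3*m^2 - 22*a^3*m + 3*a^3 - 12*a^2*m^3 - 96*a^2*m^2 - 14*a^2*m - 72*a*m^3 - 80*a*m^2 - 4*a - 60*m^3 - 8*m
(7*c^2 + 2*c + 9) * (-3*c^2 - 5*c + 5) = -21*c^4 - 41*c^3 - 2*c^2 - 35*c + 45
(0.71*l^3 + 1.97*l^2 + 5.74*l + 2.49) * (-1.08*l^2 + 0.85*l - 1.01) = -0.7668*l^5 - 1.5241*l^4 - 5.2418*l^3 + 0.2001*l^2 - 3.6809*l - 2.5149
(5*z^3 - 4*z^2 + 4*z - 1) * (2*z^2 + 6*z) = 10*z^5 + 22*z^4 - 16*z^3 + 22*z^2 - 6*z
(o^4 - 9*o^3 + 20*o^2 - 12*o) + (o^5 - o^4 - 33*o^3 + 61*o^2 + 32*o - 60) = o^5 - 42*o^3 + 81*o^2 + 20*o - 60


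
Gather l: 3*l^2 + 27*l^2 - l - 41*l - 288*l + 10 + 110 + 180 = 30*l^2 - 330*l + 300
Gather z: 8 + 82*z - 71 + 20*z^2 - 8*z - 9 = 20*z^2 + 74*z - 72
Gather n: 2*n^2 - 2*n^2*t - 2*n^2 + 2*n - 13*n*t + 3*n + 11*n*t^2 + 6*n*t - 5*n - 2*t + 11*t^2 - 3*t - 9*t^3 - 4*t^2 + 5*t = -2*n^2*t + n*(11*t^2 - 7*t) - 9*t^3 + 7*t^2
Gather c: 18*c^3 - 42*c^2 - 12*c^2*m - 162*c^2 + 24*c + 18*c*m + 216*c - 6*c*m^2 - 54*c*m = 18*c^3 + c^2*(-12*m - 204) + c*(-6*m^2 - 36*m + 240)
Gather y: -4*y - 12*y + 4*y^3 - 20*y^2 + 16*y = 4*y^3 - 20*y^2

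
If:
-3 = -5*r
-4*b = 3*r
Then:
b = -9/20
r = 3/5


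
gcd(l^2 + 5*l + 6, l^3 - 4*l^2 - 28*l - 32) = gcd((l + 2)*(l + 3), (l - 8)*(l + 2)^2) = l + 2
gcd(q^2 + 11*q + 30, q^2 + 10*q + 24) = q + 6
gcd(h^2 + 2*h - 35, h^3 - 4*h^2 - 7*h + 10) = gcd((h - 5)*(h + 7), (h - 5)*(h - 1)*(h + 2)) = h - 5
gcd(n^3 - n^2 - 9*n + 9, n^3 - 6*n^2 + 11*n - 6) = n^2 - 4*n + 3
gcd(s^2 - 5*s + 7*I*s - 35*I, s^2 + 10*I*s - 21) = s + 7*I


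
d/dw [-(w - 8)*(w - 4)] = 12 - 2*w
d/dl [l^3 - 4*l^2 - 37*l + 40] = 3*l^2 - 8*l - 37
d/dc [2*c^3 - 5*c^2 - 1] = 2*c*(3*c - 5)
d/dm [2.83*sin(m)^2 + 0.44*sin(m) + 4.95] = (5.66*sin(m) + 0.44)*cos(m)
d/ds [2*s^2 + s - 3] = 4*s + 1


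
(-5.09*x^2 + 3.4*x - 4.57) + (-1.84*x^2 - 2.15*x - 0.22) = -6.93*x^2 + 1.25*x - 4.79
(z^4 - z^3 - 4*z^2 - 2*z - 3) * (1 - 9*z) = -9*z^5 + 10*z^4 + 35*z^3 + 14*z^2 + 25*z - 3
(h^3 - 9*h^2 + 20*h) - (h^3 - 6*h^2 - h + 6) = -3*h^2 + 21*h - 6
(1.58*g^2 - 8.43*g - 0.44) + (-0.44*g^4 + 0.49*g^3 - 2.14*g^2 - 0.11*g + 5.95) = -0.44*g^4 + 0.49*g^3 - 0.56*g^2 - 8.54*g + 5.51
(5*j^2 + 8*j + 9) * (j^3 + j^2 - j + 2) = 5*j^5 + 13*j^4 + 12*j^3 + 11*j^2 + 7*j + 18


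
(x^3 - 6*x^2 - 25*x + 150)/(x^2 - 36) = (x^2 - 25)/(x + 6)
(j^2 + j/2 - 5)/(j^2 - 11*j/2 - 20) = (j - 2)/(j - 8)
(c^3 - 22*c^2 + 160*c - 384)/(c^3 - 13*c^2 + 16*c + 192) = (c - 6)/(c + 3)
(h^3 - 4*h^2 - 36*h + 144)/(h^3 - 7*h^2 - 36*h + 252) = (h - 4)/(h - 7)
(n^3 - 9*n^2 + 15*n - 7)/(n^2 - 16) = (n^3 - 9*n^2 + 15*n - 7)/(n^2 - 16)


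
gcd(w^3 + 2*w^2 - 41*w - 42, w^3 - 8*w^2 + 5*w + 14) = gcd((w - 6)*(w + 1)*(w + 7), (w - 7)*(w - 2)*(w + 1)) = w + 1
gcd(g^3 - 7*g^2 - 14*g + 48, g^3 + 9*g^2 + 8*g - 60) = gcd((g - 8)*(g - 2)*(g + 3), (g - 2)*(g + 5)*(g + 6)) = g - 2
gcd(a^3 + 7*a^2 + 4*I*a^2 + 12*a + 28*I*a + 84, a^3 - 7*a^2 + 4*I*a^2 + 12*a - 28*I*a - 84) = a^2 + 4*I*a + 12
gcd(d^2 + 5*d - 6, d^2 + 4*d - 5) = d - 1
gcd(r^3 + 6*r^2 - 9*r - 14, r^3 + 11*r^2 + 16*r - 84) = r^2 + 5*r - 14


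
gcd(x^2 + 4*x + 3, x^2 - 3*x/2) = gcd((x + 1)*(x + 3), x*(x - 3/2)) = 1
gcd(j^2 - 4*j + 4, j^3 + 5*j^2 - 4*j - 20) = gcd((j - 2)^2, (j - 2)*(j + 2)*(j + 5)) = j - 2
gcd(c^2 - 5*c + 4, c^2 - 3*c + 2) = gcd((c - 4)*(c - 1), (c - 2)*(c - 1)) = c - 1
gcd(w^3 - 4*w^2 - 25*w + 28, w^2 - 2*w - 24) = w + 4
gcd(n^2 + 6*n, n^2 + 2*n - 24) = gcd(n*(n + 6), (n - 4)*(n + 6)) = n + 6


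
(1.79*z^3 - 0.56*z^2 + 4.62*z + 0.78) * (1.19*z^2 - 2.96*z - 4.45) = 2.1301*z^5 - 5.9648*z^4 - 0.8101*z^3 - 10.255*z^2 - 22.8678*z - 3.471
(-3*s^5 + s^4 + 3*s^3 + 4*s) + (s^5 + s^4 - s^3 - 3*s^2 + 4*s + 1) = -2*s^5 + 2*s^4 + 2*s^3 - 3*s^2 + 8*s + 1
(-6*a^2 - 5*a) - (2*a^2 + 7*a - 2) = -8*a^2 - 12*a + 2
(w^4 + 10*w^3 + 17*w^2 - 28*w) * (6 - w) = -w^5 - 4*w^4 + 43*w^3 + 130*w^2 - 168*w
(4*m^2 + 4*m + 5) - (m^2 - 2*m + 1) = 3*m^2 + 6*m + 4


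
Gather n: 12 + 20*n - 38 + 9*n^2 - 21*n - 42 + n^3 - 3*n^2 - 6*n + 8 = n^3 + 6*n^2 - 7*n - 60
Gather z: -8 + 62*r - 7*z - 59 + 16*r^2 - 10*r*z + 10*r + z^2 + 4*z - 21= 16*r^2 + 72*r + z^2 + z*(-10*r - 3) - 88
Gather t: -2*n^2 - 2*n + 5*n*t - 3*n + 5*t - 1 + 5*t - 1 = -2*n^2 - 5*n + t*(5*n + 10) - 2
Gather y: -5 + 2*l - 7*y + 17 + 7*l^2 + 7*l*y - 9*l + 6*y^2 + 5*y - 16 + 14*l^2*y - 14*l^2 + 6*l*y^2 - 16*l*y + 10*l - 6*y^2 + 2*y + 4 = -7*l^2 + 6*l*y^2 + 3*l + y*(14*l^2 - 9*l)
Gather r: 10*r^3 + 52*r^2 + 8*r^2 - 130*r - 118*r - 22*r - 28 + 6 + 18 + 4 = 10*r^3 + 60*r^2 - 270*r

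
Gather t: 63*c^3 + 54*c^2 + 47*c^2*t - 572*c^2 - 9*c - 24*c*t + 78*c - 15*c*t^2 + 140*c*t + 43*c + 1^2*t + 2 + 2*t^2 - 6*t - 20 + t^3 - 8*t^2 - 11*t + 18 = 63*c^3 - 518*c^2 + 112*c + t^3 + t^2*(-15*c - 6) + t*(47*c^2 + 116*c - 16)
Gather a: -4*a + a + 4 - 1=3 - 3*a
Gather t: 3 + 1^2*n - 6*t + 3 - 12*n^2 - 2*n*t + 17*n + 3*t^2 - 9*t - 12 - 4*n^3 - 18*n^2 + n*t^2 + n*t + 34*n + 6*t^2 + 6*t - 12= -4*n^3 - 30*n^2 + 52*n + t^2*(n + 9) + t*(-n - 9) - 18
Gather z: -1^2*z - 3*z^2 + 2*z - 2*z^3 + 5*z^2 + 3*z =-2*z^3 + 2*z^2 + 4*z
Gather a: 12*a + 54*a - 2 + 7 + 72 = 66*a + 77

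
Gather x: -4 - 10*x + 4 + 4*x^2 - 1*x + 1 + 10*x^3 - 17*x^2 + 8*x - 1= 10*x^3 - 13*x^2 - 3*x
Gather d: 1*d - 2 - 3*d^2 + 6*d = -3*d^2 + 7*d - 2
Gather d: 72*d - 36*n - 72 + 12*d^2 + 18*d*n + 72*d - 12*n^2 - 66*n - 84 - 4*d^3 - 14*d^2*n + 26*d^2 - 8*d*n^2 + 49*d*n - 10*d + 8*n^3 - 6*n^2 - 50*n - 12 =-4*d^3 + d^2*(38 - 14*n) + d*(-8*n^2 + 67*n + 134) + 8*n^3 - 18*n^2 - 152*n - 168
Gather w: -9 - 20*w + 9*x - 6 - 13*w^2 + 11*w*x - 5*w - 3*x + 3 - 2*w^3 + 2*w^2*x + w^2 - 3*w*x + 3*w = -2*w^3 + w^2*(2*x - 12) + w*(8*x - 22) + 6*x - 12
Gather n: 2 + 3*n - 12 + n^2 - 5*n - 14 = n^2 - 2*n - 24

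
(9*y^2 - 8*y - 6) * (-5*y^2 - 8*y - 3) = -45*y^4 - 32*y^3 + 67*y^2 + 72*y + 18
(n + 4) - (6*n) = 4 - 5*n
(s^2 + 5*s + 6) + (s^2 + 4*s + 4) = 2*s^2 + 9*s + 10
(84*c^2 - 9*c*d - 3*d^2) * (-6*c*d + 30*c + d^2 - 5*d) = -504*c^3*d + 2520*c^3 + 138*c^2*d^2 - 690*c^2*d + 9*c*d^3 - 45*c*d^2 - 3*d^4 + 15*d^3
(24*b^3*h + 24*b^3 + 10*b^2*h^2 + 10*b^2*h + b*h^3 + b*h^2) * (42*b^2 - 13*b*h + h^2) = 1008*b^5*h + 1008*b^5 + 108*b^4*h^2 + 108*b^4*h - 64*b^3*h^3 - 64*b^3*h^2 - 3*b^2*h^4 - 3*b^2*h^3 + b*h^5 + b*h^4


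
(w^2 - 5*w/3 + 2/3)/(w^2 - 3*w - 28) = (-3*w^2 + 5*w - 2)/(3*(-w^2 + 3*w + 28))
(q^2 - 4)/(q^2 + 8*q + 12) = (q - 2)/(q + 6)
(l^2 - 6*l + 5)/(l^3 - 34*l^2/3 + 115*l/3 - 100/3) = 3*(l - 1)/(3*l^2 - 19*l + 20)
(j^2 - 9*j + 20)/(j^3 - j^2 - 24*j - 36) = (-j^2 + 9*j - 20)/(-j^3 + j^2 + 24*j + 36)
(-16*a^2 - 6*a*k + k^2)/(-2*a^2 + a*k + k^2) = (8*a - k)/(a - k)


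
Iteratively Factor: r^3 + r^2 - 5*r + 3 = (r - 1)*(r^2 + 2*r - 3) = (r - 1)*(r + 3)*(r - 1)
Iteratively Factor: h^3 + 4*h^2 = (h)*(h^2 + 4*h) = h^2*(h + 4)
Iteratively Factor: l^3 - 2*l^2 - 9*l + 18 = (l - 2)*(l^2 - 9) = (l - 3)*(l - 2)*(l + 3)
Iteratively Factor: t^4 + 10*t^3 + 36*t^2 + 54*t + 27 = (t + 3)*(t^3 + 7*t^2 + 15*t + 9) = (t + 3)^2*(t^2 + 4*t + 3) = (t + 1)*(t + 3)^2*(t + 3)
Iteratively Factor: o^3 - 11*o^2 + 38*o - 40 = (o - 2)*(o^2 - 9*o + 20) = (o - 5)*(o - 2)*(o - 4)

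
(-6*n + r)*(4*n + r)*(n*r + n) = -24*n^3*r - 24*n^3 - 2*n^2*r^2 - 2*n^2*r + n*r^3 + n*r^2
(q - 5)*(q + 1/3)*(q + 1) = q^3 - 11*q^2/3 - 19*q/3 - 5/3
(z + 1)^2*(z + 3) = z^3 + 5*z^2 + 7*z + 3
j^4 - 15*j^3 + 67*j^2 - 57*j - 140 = (j - 7)*(j - 5)*(j - 4)*(j + 1)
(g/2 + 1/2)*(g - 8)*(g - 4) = g^3/2 - 11*g^2/2 + 10*g + 16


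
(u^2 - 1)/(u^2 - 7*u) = (u^2 - 1)/(u*(u - 7))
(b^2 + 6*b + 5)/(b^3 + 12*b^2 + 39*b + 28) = (b + 5)/(b^2 + 11*b + 28)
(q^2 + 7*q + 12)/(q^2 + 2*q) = (q^2 + 7*q + 12)/(q*(q + 2))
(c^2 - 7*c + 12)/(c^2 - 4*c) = (c - 3)/c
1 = 1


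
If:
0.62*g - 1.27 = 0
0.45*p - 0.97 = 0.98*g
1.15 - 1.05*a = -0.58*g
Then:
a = 2.23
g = 2.05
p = 6.62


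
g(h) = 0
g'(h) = 0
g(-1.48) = 0.00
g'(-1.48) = 0.00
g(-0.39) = 0.00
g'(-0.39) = 0.00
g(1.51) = 0.00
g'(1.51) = 0.00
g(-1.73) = 0.00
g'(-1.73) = 0.00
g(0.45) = 0.00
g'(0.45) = 0.00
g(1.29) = 0.00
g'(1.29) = 0.00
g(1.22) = 0.00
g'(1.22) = 0.00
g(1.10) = 0.00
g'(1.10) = 0.00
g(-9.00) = 0.00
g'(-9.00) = 0.00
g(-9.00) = 0.00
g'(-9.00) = 0.00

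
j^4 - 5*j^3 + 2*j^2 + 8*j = j*(j - 4)*(j - 2)*(j + 1)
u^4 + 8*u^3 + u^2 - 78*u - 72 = (u - 3)*(u + 1)*(u + 4)*(u + 6)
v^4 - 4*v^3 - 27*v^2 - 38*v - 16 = (v - 8)*(v + 1)^2*(v + 2)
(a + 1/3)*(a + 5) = a^2 + 16*a/3 + 5/3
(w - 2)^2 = w^2 - 4*w + 4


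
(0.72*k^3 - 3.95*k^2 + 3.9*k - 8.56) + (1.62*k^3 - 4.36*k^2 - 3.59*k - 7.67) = 2.34*k^3 - 8.31*k^2 + 0.31*k - 16.23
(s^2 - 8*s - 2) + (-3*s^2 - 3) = -2*s^2 - 8*s - 5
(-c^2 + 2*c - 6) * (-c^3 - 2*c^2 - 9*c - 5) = c^5 + 11*c^3 - c^2 + 44*c + 30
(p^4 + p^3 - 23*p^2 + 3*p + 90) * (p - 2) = p^5 - p^4 - 25*p^3 + 49*p^2 + 84*p - 180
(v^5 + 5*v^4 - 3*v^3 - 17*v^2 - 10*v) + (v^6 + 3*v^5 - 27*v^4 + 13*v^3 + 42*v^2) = v^6 + 4*v^5 - 22*v^4 + 10*v^3 + 25*v^2 - 10*v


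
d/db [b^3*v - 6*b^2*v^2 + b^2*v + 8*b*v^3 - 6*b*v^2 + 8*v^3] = v*(3*b^2 - 12*b*v + 2*b + 8*v^2 - 6*v)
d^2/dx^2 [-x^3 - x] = -6*x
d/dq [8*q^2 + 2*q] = 16*q + 2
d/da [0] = 0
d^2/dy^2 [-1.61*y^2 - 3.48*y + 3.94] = -3.22000000000000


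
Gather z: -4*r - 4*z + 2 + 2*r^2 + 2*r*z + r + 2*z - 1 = 2*r^2 - 3*r + z*(2*r - 2) + 1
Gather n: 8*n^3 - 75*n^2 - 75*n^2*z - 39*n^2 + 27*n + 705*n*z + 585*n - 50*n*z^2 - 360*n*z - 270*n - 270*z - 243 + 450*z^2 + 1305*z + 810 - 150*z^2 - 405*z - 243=8*n^3 + n^2*(-75*z - 114) + n*(-50*z^2 + 345*z + 342) + 300*z^2 + 630*z + 324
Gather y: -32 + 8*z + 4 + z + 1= 9*z - 27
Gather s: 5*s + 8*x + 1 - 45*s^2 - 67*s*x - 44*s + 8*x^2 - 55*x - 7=-45*s^2 + s*(-67*x - 39) + 8*x^2 - 47*x - 6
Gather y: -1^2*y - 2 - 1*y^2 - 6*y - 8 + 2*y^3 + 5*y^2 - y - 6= 2*y^3 + 4*y^2 - 8*y - 16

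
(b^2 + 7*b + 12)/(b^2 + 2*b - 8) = (b + 3)/(b - 2)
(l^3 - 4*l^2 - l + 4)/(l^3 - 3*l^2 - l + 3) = (l - 4)/(l - 3)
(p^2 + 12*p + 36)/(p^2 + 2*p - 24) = (p + 6)/(p - 4)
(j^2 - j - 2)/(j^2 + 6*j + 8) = (j^2 - j - 2)/(j^2 + 6*j + 8)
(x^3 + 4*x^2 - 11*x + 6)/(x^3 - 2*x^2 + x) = (x + 6)/x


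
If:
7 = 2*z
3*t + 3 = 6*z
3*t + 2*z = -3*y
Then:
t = 6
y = -25/3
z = 7/2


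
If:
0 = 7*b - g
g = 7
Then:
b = 1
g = 7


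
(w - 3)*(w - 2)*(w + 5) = w^3 - 19*w + 30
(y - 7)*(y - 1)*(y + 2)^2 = y^4 - 4*y^3 - 21*y^2 - 4*y + 28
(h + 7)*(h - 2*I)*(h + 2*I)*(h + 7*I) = h^4 + 7*h^3 + 7*I*h^3 + 4*h^2 + 49*I*h^2 + 28*h + 28*I*h + 196*I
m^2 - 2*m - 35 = (m - 7)*(m + 5)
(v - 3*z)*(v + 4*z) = v^2 + v*z - 12*z^2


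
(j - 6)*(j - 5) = j^2 - 11*j + 30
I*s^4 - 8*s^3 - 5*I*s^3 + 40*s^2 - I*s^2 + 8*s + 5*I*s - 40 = (s - 5)*(s + 1)*(s + 8*I)*(I*s - I)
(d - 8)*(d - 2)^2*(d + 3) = d^4 - 9*d^3 + 76*d - 96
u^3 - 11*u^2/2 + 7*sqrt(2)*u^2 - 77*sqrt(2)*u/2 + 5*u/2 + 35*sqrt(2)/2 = (u - 5)*(u - 1/2)*(u + 7*sqrt(2))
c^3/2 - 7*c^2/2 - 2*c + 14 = (c/2 + 1)*(c - 7)*(c - 2)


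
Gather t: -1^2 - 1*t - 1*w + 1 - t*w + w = t*(-w - 1)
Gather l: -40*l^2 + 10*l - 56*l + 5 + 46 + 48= -40*l^2 - 46*l + 99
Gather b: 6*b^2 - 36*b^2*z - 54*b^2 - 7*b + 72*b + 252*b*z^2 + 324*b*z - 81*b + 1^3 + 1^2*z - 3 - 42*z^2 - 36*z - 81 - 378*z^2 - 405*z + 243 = b^2*(-36*z - 48) + b*(252*z^2 + 324*z - 16) - 420*z^2 - 440*z + 160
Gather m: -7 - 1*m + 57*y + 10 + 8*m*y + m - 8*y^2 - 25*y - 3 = 8*m*y - 8*y^2 + 32*y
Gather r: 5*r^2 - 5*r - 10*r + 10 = 5*r^2 - 15*r + 10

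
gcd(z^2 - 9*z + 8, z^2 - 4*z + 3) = z - 1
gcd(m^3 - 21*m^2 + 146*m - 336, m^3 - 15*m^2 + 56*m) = m^2 - 15*m + 56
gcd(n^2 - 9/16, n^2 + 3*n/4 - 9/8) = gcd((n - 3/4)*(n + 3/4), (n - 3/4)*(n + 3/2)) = n - 3/4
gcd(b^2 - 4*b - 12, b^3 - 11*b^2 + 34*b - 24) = b - 6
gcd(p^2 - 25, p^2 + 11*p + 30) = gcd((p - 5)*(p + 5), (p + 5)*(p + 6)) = p + 5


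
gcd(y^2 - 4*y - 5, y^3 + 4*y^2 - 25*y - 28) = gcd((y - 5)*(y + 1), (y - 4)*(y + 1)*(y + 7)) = y + 1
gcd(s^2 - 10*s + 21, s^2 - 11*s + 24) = s - 3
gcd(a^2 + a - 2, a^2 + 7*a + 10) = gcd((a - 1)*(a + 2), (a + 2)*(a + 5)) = a + 2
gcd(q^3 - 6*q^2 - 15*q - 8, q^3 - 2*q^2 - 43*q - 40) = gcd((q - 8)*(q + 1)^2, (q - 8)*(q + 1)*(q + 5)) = q^2 - 7*q - 8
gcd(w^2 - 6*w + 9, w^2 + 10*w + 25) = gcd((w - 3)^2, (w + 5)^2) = 1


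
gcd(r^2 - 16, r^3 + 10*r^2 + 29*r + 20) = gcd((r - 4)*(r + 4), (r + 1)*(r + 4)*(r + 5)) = r + 4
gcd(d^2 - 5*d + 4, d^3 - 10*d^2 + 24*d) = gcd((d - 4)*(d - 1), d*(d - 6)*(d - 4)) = d - 4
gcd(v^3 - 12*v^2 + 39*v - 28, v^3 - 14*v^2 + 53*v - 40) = v - 1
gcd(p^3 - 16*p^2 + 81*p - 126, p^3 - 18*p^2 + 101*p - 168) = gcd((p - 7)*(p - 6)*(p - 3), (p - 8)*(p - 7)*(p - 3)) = p^2 - 10*p + 21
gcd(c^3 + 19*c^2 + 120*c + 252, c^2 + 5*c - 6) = c + 6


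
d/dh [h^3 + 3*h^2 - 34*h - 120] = 3*h^2 + 6*h - 34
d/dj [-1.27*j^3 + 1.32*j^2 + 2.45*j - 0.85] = -3.81*j^2 + 2.64*j + 2.45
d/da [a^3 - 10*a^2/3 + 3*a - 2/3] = 3*a^2 - 20*a/3 + 3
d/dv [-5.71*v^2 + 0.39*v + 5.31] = 0.39 - 11.42*v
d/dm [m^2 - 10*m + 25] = 2*m - 10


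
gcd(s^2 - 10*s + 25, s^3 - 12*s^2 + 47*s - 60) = s - 5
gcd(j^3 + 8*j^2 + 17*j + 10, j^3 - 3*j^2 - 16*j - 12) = j^2 + 3*j + 2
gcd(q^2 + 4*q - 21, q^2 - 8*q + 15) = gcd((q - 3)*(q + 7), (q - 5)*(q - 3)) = q - 3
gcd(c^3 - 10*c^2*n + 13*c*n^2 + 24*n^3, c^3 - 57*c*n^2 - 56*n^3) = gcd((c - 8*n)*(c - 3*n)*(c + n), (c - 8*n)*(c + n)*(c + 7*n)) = c^2 - 7*c*n - 8*n^2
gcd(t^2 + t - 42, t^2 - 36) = t - 6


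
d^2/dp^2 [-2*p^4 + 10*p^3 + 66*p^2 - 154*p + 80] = -24*p^2 + 60*p + 132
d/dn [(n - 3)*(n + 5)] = 2*n + 2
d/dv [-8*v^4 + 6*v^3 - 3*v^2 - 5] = 2*v*(-16*v^2 + 9*v - 3)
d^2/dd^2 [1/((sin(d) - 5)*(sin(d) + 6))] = (-4*sin(d)^4 - 3*sin(d)^3 - 115*sin(d)^2 - 24*sin(d) + 62)/((sin(d) - 5)^3*(sin(d) + 6)^3)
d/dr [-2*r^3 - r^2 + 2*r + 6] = -6*r^2 - 2*r + 2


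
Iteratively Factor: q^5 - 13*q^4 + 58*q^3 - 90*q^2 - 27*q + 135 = (q - 5)*(q^4 - 8*q^3 + 18*q^2 - 27) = (q - 5)*(q - 3)*(q^3 - 5*q^2 + 3*q + 9) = (q - 5)*(q - 3)^2*(q^2 - 2*q - 3) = (q - 5)*(q - 3)^3*(q + 1)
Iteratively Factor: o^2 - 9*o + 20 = (o - 5)*(o - 4)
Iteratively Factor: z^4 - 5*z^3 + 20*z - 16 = (z - 2)*(z^3 - 3*z^2 - 6*z + 8) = (z - 2)*(z + 2)*(z^2 - 5*z + 4) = (z - 4)*(z - 2)*(z + 2)*(z - 1)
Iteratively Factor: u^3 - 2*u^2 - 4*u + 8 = (u - 2)*(u^2 - 4) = (u - 2)*(u + 2)*(u - 2)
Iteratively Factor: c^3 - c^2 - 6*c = (c)*(c^2 - c - 6) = c*(c + 2)*(c - 3)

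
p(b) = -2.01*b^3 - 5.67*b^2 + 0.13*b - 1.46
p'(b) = -6.03*b^2 - 11.34*b + 0.13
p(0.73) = -5.17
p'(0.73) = -11.36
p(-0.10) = -1.53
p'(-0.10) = 1.20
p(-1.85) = -8.38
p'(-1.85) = 0.47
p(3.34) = -139.17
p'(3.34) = -105.01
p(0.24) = -1.78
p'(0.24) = -2.94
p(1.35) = -16.56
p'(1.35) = -26.17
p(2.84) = -92.86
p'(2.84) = -80.71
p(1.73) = -28.61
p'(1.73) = -37.54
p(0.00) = -1.46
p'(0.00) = 0.13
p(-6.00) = 227.80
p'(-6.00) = -148.91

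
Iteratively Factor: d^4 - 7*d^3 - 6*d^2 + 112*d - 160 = (d - 5)*(d^3 - 2*d^2 - 16*d + 32) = (d - 5)*(d + 4)*(d^2 - 6*d + 8) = (d - 5)*(d - 2)*(d + 4)*(d - 4)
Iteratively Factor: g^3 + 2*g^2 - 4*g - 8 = (g + 2)*(g^2 - 4) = (g - 2)*(g + 2)*(g + 2)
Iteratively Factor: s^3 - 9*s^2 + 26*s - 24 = (s - 4)*(s^2 - 5*s + 6) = (s - 4)*(s - 2)*(s - 3)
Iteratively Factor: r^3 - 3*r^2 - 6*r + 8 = (r - 1)*(r^2 - 2*r - 8) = (r - 4)*(r - 1)*(r + 2)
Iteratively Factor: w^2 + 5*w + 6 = (w + 3)*(w + 2)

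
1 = 1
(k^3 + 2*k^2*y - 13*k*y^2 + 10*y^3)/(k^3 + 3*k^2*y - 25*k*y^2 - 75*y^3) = (-k^2 + 3*k*y - 2*y^2)/(-k^2 + 2*k*y + 15*y^2)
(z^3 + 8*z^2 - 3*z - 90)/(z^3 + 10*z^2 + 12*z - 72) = (z^2 + 2*z - 15)/(z^2 + 4*z - 12)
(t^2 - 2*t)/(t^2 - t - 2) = t/(t + 1)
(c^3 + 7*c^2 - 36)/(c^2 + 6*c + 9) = (c^2 + 4*c - 12)/(c + 3)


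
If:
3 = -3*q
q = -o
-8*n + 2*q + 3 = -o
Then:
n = 1/4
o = 1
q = -1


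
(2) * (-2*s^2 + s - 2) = -4*s^2 + 2*s - 4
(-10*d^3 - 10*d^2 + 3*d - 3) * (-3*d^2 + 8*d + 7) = 30*d^5 - 50*d^4 - 159*d^3 - 37*d^2 - 3*d - 21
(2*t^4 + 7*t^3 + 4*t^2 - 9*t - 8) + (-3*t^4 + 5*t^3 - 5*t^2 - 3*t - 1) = -t^4 + 12*t^3 - t^2 - 12*t - 9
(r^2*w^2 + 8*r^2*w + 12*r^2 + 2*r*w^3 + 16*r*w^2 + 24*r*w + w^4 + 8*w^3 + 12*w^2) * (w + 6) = r^2*w^3 + 14*r^2*w^2 + 60*r^2*w + 72*r^2 + 2*r*w^4 + 28*r*w^3 + 120*r*w^2 + 144*r*w + w^5 + 14*w^4 + 60*w^3 + 72*w^2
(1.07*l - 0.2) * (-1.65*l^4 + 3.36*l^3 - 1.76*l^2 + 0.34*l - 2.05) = -1.7655*l^5 + 3.9252*l^4 - 2.5552*l^3 + 0.7158*l^2 - 2.2615*l + 0.41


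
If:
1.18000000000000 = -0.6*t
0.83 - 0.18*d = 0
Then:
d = 4.61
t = -1.97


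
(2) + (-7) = -5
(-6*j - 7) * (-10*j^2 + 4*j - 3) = 60*j^3 + 46*j^2 - 10*j + 21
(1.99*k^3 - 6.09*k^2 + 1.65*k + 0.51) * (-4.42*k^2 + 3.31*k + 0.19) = -8.7958*k^5 + 33.5047*k^4 - 27.0728*k^3 + 2.0502*k^2 + 2.0016*k + 0.0969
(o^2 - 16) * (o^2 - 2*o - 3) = o^4 - 2*o^3 - 19*o^2 + 32*o + 48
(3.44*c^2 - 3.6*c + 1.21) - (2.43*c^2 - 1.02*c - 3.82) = 1.01*c^2 - 2.58*c + 5.03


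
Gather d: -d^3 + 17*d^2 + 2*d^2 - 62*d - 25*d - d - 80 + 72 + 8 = -d^3 + 19*d^2 - 88*d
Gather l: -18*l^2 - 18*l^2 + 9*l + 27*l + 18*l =-36*l^2 + 54*l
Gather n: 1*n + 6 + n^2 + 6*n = n^2 + 7*n + 6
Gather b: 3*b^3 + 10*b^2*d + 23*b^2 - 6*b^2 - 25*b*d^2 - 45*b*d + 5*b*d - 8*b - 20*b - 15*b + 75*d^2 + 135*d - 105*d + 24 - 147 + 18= 3*b^3 + b^2*(10*d + 17) + b*(-25*d^2 - 40*d - 43) + 75*d^2 + 30*d - 105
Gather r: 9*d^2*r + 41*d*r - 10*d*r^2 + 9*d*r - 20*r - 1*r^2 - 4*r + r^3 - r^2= r^3 + r^2*(-10*d - 2) + r*(9*d^2 + 50*d - 24)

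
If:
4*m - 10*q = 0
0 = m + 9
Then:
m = -9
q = -18/5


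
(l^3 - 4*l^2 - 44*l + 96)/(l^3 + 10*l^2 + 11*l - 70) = (l^2 - 2*l - 48)/(l^2 + 12*l + 35)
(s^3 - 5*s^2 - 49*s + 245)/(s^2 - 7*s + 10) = (s^2 - 49)/(s - 2)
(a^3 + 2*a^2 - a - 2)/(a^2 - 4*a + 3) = (a^2 + 3*a + 2)/(a - 3)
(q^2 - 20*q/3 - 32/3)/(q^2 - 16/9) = 3*(q - 8)/(3*q - 4)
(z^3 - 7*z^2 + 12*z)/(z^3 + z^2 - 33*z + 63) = z*(z - 4)/(z^2 + 4*z - 21)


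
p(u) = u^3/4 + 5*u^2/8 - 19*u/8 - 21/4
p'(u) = 3*u^2/4 + 5*u/4 - 19/8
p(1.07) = -6.77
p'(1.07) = -0.18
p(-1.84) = -0.32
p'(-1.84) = -2.14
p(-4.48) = -4.54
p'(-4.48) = 7.08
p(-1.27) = -1.74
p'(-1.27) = -2.75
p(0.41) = -6.10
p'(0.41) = -1.74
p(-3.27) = 0.46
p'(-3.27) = 1.56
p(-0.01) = -5.23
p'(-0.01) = -2.39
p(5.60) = 44.95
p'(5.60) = 28.14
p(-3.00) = 0.75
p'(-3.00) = 0.62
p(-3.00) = 0.75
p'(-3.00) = 0.62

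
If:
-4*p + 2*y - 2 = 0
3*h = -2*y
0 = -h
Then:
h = 0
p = -1/2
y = 0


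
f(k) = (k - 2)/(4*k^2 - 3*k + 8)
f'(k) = (3 - 8*k)*(k - 2)/(4*k^2 - 3*k + 8)^2 + 1/(4*k^2 - 3*k + 8) = (4*k^2 - 3*k - (k - 2)*(8*k - 3) + 8)/(4*k^2 - 3*k + 8)^2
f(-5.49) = -0.05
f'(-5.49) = -0.01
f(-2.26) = -0.12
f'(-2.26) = -0.04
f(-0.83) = -0.21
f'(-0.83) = -0.08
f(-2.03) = -0.13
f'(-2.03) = -0.05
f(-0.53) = -0.24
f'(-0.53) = -0.07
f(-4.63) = -0.06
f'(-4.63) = -0.01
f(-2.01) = -0.13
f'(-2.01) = -0.05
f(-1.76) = -0.15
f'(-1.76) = -0.06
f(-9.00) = -0.03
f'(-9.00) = 0.00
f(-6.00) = -0.05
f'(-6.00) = -0.00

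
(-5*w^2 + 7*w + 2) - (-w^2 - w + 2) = -4*w^2 + 8*w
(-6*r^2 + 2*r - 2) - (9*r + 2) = -6*r^2 - 7*r - 4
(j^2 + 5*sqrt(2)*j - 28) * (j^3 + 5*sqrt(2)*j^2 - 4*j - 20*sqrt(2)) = j^5 + 10*sqrt(2)*j^4 + 18*j^3 - 180*sqrt(2)*j^2 - 88*j + 560*sqrt(2)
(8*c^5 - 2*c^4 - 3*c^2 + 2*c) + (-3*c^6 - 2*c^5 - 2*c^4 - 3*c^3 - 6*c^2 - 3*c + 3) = -3*c^6 + 6*c^5 - 4*c^4 - 3*c^3 - 9*c^2 - c + 3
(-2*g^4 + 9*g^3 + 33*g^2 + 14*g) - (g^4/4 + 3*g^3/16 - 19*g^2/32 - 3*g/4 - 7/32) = -9*g^4/4 + 141*g^3/16 + 1075*g^2/32 + 59*g/4 + 7/32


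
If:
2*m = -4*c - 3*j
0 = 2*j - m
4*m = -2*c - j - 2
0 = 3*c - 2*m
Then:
No Solution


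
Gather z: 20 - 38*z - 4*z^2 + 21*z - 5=-4*z^2 - 17*z + 15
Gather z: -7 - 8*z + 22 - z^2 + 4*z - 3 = -z^2 - 4*z + 12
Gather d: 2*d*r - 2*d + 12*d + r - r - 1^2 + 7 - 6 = d*(2*r + 10)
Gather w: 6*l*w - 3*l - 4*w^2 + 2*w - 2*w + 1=6*l*w - 3*l - 4*w^2 + 1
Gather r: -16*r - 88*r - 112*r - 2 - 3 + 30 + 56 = 81 - 216*r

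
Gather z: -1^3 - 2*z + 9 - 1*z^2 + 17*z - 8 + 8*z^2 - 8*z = 7*z^2 + 7*z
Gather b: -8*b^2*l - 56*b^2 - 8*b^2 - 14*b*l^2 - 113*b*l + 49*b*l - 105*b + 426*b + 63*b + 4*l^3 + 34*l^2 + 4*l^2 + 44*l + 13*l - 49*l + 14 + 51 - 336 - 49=b^2*(-8*l - 64) + b*(-14*l^2 - 64*l + 384) + 4*l^3 + 38*l^2 + 8*l - 320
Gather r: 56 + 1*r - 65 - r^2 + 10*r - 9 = -r^2 + 11*r - 18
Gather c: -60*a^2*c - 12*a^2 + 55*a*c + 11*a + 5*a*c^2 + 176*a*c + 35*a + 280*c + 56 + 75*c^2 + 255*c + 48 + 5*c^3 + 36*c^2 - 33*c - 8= -12*a^2 + 46*a + 5*c^3 + c^2*(5*a + 111) + c*(-60*a^2 + 231*a + 502) + 96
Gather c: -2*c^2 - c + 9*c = -2*c^2 + 8*c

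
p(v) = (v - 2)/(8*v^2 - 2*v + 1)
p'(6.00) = 0.00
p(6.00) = 0.01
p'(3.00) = 0.00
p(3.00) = 0.01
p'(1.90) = 0.04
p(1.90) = -0.00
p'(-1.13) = -0.27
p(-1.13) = -0.23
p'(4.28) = -0.00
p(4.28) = 0.02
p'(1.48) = 0.11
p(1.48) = -0.03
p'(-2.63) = -0.04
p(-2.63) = -0.08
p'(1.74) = 0.06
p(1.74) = -0.01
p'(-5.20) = -0.01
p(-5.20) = -0.03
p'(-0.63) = -0.89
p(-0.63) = -0.48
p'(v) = (2 - 16*v)*(v - 2)/(8*v^2 - 2*v + 1)^2 + 1/(8*v^2 - 2*v + 1) = (-8*v^2 + 32*v - 3)/(64*v^4 - 32*v^3 + 20*v^2 - 4*v + 1)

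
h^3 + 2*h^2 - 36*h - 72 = (h - 6)*(h + 2)*(h + 6)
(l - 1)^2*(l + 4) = l^3 + 2*l^2 - 7*l + 4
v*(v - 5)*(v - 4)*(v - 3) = v^4 - 12*v^3 + 47*v^2 - 60*v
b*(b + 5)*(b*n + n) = b^3*n + 6*b^2*n + 5*b*n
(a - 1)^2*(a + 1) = a^3 - a^2 - a + 1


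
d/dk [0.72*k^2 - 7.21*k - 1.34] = 1.44*k - 7.21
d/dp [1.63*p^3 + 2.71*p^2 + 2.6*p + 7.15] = 4.89*p^2 + 5.42*p + 2.6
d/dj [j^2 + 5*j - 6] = 2*j + 5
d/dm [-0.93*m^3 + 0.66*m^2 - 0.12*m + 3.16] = -2.79*m^2 + 1.32*m - 0.12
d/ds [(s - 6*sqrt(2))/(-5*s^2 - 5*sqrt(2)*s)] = (s^2 - 12*sqrt(2)*s - 12)/(5*s^2*(s^2 + 2*sqrt(2)*s + 2))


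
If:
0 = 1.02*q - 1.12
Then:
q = 1.10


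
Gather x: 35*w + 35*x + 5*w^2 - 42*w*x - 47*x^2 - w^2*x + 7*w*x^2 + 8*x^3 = 5*w^2 + 35*w + 8*x^3 + x^2*(7*w - 47) + x*(-w^2 - 42*w + 35)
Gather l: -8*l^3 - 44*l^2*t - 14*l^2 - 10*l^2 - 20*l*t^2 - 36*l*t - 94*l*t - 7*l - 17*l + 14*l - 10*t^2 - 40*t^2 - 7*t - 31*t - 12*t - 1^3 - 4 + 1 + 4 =-8*l^3 + l^2*(-44*t - 24) + l*(-20*t^2 - 130*t - 10) - 50*t^2 - 50*t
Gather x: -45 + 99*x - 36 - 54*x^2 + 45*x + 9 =-54*x^2 + 144*x - 72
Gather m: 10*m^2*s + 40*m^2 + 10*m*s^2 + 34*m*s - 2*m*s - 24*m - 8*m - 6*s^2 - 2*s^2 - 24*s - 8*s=m^2*(10*s + 40) + m*(10*s^2 + 32*s - 32) - 8*s^2 - 32*s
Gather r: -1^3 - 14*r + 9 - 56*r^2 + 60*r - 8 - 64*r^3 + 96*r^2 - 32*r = -64*r^3 + 40*r^2 + 14*r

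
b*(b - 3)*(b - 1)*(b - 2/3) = b^4 - 14*b^3/3 + 17*b^2/3 - 2*b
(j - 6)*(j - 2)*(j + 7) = j^3 - j^2 - 44*j + 84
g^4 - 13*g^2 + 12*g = g*(g - 3)*(g - 1)*(g + 4)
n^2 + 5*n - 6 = (n - 1)*(n + 6)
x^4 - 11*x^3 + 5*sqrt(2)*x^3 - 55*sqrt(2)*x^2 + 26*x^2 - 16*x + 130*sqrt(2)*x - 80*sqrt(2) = (x - 8)*(x - 2)*(x - 1)*(x + 5*sqrt(2))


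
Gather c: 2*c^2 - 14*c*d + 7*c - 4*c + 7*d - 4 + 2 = 2*c^2 + c*(3 - 14*d) + 7*d - 2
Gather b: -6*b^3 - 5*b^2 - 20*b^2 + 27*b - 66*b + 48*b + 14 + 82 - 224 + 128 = -6*b^3 - 25*b^2 + 9*b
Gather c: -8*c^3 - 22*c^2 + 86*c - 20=-8*c^3 - 22*c^2 + 86*c - 20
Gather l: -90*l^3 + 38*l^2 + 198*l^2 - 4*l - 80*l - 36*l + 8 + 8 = -90*l^3 + 236*l^2 - 120*l + 16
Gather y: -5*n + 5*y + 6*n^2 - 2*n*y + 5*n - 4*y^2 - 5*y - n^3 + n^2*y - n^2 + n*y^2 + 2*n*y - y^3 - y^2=-n^3 + n^2*y + 5*n^2 - y^3 + y^2*(n - 5)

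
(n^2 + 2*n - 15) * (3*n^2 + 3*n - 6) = 3*n^4 + 9*n^3 - 45*n^2 - 57*n + 90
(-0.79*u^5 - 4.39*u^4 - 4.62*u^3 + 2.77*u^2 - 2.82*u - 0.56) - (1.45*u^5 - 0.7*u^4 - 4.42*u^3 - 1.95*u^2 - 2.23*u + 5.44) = -2.24*u^5 - 3.69*u^4 - 0.2*u^3 + 4.72*u^2 - 0.59*u - 6.0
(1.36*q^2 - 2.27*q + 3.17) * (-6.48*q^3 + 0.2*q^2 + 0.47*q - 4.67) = -8.8128*q^5 + 14.9816*q^4 - 20.3564*q^3 - 6.7841*q^2 + 12.0908*q - 14.8039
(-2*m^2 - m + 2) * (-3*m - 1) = 6*m^3 + 5*m^2 - 5*m - 2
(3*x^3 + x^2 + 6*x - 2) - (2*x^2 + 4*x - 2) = 3*x^3 - x^2 + 2*x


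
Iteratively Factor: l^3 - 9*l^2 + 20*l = (l - 4)*(l^2 - 5*l) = (l - 5)*(l - 4)*(l)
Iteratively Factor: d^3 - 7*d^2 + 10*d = (d - 2)*(d^2 - 5*d) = d*(d - 2)*(d - 5)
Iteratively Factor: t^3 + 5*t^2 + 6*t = (t + 2)*(t^2 + 3*t) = t*(t + 2)*(t + 3)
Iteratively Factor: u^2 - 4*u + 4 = (u - 2)*(u - 2)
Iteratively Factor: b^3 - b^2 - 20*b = (b)*(b^2 - b - 20) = b*(b - 5)*(b + 4)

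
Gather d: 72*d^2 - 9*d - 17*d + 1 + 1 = 72*d^2 - 26*d + 2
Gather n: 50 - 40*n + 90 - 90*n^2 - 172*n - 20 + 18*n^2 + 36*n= -72*n^2 - 176*n + 120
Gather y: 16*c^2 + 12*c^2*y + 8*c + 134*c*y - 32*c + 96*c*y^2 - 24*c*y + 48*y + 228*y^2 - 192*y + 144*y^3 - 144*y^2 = 16*c^2 - 24*c + 144*y^3 + y^2*(96*c + 84) + y*(12*c^2 + 110*c - 144)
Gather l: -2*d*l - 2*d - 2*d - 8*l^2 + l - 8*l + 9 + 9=-4*d - 8*l^2 + l*(-2*d - 7) + 18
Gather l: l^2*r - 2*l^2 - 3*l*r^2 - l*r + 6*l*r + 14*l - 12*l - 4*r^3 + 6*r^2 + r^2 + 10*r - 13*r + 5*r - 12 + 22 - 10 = l^2*(r - 2) + l*(-3*r^2 + 5*r + 2) - 4*r^3 + 7*r^2 + 2*r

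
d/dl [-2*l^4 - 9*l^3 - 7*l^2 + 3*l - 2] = -8*l^3 - 27*l^2 - 14*l + 3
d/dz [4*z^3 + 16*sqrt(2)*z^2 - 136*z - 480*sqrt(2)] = 12*z^2 + 32*sqrt(2)*z - 136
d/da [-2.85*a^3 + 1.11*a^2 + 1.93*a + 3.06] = -8.55*a^2 + 2.22*a + 1.93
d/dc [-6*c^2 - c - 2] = -12*c - 1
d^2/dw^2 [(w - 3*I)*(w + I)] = 2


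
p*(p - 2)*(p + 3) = p^3 + p^2 - 6*p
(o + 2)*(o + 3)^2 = o^3 + 8*o^2 + 21*o + 18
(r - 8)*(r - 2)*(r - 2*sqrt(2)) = r^3 - 10*r^2 - 2*sqrt(2)*r^2 + 16*r + 20*sqrt(2)*r - 32*sqrt(2)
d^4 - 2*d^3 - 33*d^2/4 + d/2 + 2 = (d - 4)*(d - 1/2)*(d + 1/2)*(d + 2)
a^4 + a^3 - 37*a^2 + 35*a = a*(a - 5)*(a - 1)*(a + 7)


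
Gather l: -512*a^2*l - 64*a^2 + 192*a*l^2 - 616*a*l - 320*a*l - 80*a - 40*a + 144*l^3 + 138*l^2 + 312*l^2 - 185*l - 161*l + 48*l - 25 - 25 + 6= -64*a^2 - 120*a + 144*l^3 + l^2*(192*a + 450) + l*(-512*a^2 - 936*a - 298) - 44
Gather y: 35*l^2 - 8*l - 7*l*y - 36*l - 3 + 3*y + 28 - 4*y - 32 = 35*l^2 - 44*l + y*(-7*l - 1) - 7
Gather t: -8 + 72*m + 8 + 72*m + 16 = 144*m + 16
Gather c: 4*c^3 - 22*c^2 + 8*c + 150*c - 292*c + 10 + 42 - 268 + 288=4*c^3 - 22*c^2 - 134*c + 72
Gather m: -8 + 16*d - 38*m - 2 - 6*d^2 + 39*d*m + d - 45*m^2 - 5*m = -6*d^2 + 17*d - 45*m^2 + m*(39*d - 43) - 10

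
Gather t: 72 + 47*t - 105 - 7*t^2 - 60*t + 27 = -7*t^2 - 13*t - 6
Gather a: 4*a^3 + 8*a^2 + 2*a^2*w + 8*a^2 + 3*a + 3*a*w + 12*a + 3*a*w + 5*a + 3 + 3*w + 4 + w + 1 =4*a^3 + a^2*(2*w + 16) + a*(6*w + 20) + 4*w + 8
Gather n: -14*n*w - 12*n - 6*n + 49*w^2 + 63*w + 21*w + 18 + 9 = n*(-14*w - 18) + 49*w^2 + 84*w + 27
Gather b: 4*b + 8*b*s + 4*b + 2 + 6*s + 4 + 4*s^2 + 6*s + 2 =b*(8*s + 8) + 4*s^2 + 12*s + 8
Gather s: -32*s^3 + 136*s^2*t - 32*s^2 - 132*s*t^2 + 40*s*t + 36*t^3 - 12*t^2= -32*s^3 + s^2*(136*t - 32) + s*(-132*t^2 + 40*t) + 36*t^3 - 12*t^2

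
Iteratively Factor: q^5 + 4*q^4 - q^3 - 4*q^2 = (q + 4)*(q^4 - q^2) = (q - 1)*(q + 4)*(q^3 + q^2) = q*(q - 1)*(q + 4)*(q^2 + q) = q^2*(q - 1)*(q + 4)*(q + 1)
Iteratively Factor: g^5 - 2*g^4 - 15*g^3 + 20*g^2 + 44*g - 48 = (g - 1)*(g^4 - g^3 - 16*g^2 + 4*g + 48) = (g - 1)*(g + 3)*(g^3 - 4*g^2 - 4*g + 16) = (g - 4)*(g - 1)*(g + 3)*(g^2 - 4) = (g - 4)*(g - 2)*(g - 1)*(g + 3)*(g + 2)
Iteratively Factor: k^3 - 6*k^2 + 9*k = (k)*(k^2 - 6*k + 9) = k*(k - 3)*(k - 3)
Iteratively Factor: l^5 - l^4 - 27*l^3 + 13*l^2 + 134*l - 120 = (l - 2)*(l^4 + l^3 - 25*l^2 - 37*l + 60) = (l - 2)*(l - 1)*(l^3 + 2*l^2 - 23*l - 60) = (l - 5)*(l - 2)*(l - 1)*(l^2 + 7*l + 12) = (l - 5)*(l - 2)*(l - 1)*(l + 4)*(l + 3)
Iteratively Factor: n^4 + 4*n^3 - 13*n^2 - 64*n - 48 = (n - 4)*(n^3 + 8*n^2 + 19*n + 12) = (n - 4)*(n + 4)*(n^2 + 4*n + 3) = (n - 4)*(n + 1)*(n + 4)*(n + 3)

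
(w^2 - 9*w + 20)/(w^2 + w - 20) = (w - 5)/(w + 5)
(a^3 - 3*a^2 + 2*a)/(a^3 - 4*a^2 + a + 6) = a*(a - 1)/(a^2 - 2*a - 3)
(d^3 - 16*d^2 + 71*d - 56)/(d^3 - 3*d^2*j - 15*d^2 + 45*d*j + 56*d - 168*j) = (d - 1)/(d - 3*j)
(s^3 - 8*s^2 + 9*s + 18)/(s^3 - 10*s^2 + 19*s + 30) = (s - 3)/(s - 5)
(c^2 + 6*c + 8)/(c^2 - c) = (c^2 + 6*c + 8)/(c*(c - 1))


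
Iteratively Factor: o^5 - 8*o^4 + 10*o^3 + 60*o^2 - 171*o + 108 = (o - 3)*(o^4 - 5*o^3 - 5*o^2 + 45*o - 36) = (o - 4)*(o - 3)*(o^3 - o^2 - 9*o + 9) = (o - 4)*(o - 3)^2*(o^2 + 2*o - 3) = (o - 4)*(o - 3)^2*(o + 3)*(o - 1)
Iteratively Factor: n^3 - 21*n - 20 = (n + 1)*(n^2 - n - 20) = (n + 1)*(n + 4)*(n - 5)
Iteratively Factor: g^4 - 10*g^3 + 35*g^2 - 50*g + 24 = (g - 2)*(g^3 - 8*g^2 + 19*g - 12) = (g - 2)*(g - 1)*(g^2 - 7*g + 12) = (g - 4)*(g - 2)*(g - 1)*(g - 3)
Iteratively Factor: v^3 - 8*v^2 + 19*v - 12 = (v - 3)*(v^2 - 5*v + 4) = (v - 3)*(v - 1)*(v - 4)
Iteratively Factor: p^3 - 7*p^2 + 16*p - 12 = (p - 2)*(p^2 - 5*p + 6) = (p - 2)^2*(p - 3)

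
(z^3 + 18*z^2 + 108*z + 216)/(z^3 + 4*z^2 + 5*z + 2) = (z^3 + 18*z^2 + 108*z + 216)/(z^3 + 4*z^2 + 5*z + 2)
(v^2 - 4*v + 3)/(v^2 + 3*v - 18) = (v - 1)/(v + 6)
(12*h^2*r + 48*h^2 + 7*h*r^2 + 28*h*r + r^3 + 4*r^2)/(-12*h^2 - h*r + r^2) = (4*h*r + 16*h + r^2 + 4*r)/(-4*h + r)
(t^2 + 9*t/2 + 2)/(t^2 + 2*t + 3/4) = 2*(t + 4)/(2*t + 3)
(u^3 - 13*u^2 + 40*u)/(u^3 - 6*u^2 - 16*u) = (u - 5)/(u + 2)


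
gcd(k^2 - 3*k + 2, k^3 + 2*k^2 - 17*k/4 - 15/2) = k - 2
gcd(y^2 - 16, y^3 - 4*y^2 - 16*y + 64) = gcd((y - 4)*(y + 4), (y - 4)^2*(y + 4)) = y^2 - 16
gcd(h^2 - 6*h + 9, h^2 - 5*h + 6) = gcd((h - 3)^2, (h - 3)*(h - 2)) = h - 3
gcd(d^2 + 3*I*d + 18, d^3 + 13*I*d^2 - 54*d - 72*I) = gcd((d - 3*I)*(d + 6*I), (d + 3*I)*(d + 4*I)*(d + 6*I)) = d + 6*I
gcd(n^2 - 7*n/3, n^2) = n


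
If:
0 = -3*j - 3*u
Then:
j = -u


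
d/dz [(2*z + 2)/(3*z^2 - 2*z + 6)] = 2*(-3*z^2 - 6*z + 8)/(9*z^4 - 12*z^3 + 40*z^2 - 24*z + 36)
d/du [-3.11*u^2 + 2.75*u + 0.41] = 2.75 - 6.22*u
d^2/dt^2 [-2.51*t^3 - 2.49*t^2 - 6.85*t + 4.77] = -15.06*t - 4.98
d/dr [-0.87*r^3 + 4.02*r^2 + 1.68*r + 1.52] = -2.61*r^2 + 8.04*r + 1.68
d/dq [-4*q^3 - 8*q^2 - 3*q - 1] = -12*q^2 - 16*q - 3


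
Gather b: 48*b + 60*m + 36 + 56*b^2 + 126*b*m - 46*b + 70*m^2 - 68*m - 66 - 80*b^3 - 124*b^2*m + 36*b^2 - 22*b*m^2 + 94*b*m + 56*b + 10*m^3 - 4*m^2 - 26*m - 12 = -80*b^3 + b^2*(92 - 124*m) + b*(-22*m^2 + 220*m + 58) + 10*m^3 + 66*m^2 - 34*m - 42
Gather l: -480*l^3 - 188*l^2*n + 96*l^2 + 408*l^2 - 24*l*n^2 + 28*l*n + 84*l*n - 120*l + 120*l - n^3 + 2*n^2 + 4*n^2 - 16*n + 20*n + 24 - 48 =-480*l^3 + l^2*(504 - 188*n) + l*(-24*n^2 + 112*n) - n^3 + 6*n^2 + 4*n - 24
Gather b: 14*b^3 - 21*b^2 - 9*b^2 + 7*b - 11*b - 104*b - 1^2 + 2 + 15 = 14*b^3 - 30*b^2 - 108*b + 16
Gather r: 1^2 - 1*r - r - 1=-2*r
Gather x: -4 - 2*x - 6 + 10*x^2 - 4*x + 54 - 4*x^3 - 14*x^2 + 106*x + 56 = -4*x^3 - 4*x^2 + 100*x + 100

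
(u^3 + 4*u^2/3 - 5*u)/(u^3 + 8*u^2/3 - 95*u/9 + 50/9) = 3*u*(u + 3)/(3*u^2 + 13*u - 10)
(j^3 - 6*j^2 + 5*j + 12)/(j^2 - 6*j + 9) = (j^2 - 3*j - 4)/(j - 3)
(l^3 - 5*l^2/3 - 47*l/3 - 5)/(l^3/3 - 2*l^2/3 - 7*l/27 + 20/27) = 9*(3*l^3 - 5*l^2 - 47*l - 15)/(9*l^3 - 18*l^2 - 7*l + 20)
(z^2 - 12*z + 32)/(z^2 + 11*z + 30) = (z^2 - 12*z + 32)/(z^2 + 11*z + 30)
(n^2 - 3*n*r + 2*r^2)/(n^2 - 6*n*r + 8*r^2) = (-n + r)/(-n + 4*r)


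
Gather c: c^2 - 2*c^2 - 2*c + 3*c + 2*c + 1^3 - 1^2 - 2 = -c^2 + 3*c - 2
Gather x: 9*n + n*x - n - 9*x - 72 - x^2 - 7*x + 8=8*n - x^2 + x*(n - 16) - 64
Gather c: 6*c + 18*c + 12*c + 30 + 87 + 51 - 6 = 36*c + 162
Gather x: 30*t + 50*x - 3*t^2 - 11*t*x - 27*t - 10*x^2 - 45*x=-3*t^2 + 3*t - 10*x^2 + x*(5 - 11*t)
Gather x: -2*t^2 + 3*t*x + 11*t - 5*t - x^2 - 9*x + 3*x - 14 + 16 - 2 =-2*t^2 + 6*t - x^2 + x*(3*t - 6)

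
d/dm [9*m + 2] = 9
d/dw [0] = 0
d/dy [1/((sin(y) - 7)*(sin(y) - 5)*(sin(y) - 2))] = (-3*sin(y)^2 + 28*sin(y) - 59)*cos(y)/((sin(y) - 7)^2*(sin(y) - 5)^2*(sin(y) - 2)^2)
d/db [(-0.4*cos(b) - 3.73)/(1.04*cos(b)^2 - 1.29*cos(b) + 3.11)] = (-0.416*cos(b)^2 - 7.7584*cos(b) + 6.0557)*sin(b)/(1.0816*cos(b)^4 - 2.6832*cos(b)^3 + 8.1329*cos(b)^2 - 8.0238*cos(b) + 9.6721)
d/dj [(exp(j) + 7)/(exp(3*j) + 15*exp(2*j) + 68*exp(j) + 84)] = 2*(-exp(j) - 4)*exp(j)/(exp(4*j) + 16*exp(3*j) + 88*exp(2*j) + 192*exp(j) + 144)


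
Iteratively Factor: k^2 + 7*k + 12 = (k + 4)*(k + 3)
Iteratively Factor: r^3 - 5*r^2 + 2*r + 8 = (r - 2)*(r^2 - 3*r - 4) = (r - 2)*(r + 1)*(r - 4)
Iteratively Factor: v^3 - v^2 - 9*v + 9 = (v - 3)*(v^2 + 2*v - 3) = (v - 3)*(v - 1)*(v + 3)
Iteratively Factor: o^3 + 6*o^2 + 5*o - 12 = (o + 4)*(o^2 + 2*o - 3) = (o + 3)*(o + 4)*(o - 1)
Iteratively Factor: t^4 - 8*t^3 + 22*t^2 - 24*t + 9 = (t - 1)*(t^3 - 7*t^2 + 15*t - 9) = (t - 3)*(t - 1)*(t^2 - 4*t + 3) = (t - 3)*(t - 1)^2*(t - 3)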